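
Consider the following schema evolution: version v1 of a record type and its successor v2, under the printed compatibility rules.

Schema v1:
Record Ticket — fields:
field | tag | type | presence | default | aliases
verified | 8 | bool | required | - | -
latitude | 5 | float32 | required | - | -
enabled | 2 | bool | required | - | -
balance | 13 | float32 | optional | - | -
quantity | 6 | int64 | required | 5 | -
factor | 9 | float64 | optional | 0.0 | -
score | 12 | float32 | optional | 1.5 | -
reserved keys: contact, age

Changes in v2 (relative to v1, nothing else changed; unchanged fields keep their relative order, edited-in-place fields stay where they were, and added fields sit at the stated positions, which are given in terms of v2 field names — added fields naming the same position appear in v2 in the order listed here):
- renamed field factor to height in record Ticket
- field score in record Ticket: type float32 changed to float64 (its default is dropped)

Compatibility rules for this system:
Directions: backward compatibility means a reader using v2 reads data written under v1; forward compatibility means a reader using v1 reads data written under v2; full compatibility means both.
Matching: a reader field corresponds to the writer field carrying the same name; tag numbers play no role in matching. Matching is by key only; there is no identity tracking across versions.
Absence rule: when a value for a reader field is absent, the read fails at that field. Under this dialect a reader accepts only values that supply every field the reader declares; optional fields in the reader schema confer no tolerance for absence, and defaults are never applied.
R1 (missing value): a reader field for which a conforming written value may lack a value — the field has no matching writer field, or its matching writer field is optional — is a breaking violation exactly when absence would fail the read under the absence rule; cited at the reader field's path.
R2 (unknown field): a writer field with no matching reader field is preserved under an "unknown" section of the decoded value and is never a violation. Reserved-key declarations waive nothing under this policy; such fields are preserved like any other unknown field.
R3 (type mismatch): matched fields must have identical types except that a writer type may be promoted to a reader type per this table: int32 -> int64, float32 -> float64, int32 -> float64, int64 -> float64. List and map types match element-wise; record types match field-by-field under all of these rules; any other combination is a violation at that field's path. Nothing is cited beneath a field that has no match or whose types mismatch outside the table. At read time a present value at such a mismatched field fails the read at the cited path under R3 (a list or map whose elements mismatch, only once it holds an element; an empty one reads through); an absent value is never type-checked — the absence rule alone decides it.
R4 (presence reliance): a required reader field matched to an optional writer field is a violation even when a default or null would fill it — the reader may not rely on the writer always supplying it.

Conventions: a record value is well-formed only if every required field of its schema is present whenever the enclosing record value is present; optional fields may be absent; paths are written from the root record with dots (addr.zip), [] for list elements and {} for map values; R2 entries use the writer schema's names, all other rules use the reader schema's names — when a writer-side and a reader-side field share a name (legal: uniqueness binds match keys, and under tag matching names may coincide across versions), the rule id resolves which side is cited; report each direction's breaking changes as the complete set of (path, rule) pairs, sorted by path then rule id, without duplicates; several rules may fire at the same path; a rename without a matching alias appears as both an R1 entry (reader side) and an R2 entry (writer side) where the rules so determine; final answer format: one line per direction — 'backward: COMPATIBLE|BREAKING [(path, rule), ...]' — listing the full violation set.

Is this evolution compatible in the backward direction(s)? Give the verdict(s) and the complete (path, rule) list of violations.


backward: BREAKING [(balance, R1), (height, R1), (score, R1)]

each type pair in Ticket: writer, then reader
backward on Ticket — v2 reading data written by v1:
  writer required, bool -> bool: reader verified maps from writer verified
  writer required, float32 -> float32: reader latitude maps from writer latitude
  writer required, bool -> bool: reader enabled maps from writer enabled
  writer optional, float32 -> float32: reader balance maps from writer balance
  writer required, int64 -> int64: reader quantity maps from writer quantity
  height: no writer-side match
  writer optional, float32 -> float64: reader score maps from writer score
  leftover writer field: factor
  rule R1 violated at balance
  rule R1 violated at height
  rule R1 violated at score
  backward on Ticket therefore BREAKING (3)
the rest of the Ticket diff is inert for this question:
  field score in record Ticket: type float32 changed to float64 (its default is dropped) -> its effect on Ticket is confined to the forward direction, not asked


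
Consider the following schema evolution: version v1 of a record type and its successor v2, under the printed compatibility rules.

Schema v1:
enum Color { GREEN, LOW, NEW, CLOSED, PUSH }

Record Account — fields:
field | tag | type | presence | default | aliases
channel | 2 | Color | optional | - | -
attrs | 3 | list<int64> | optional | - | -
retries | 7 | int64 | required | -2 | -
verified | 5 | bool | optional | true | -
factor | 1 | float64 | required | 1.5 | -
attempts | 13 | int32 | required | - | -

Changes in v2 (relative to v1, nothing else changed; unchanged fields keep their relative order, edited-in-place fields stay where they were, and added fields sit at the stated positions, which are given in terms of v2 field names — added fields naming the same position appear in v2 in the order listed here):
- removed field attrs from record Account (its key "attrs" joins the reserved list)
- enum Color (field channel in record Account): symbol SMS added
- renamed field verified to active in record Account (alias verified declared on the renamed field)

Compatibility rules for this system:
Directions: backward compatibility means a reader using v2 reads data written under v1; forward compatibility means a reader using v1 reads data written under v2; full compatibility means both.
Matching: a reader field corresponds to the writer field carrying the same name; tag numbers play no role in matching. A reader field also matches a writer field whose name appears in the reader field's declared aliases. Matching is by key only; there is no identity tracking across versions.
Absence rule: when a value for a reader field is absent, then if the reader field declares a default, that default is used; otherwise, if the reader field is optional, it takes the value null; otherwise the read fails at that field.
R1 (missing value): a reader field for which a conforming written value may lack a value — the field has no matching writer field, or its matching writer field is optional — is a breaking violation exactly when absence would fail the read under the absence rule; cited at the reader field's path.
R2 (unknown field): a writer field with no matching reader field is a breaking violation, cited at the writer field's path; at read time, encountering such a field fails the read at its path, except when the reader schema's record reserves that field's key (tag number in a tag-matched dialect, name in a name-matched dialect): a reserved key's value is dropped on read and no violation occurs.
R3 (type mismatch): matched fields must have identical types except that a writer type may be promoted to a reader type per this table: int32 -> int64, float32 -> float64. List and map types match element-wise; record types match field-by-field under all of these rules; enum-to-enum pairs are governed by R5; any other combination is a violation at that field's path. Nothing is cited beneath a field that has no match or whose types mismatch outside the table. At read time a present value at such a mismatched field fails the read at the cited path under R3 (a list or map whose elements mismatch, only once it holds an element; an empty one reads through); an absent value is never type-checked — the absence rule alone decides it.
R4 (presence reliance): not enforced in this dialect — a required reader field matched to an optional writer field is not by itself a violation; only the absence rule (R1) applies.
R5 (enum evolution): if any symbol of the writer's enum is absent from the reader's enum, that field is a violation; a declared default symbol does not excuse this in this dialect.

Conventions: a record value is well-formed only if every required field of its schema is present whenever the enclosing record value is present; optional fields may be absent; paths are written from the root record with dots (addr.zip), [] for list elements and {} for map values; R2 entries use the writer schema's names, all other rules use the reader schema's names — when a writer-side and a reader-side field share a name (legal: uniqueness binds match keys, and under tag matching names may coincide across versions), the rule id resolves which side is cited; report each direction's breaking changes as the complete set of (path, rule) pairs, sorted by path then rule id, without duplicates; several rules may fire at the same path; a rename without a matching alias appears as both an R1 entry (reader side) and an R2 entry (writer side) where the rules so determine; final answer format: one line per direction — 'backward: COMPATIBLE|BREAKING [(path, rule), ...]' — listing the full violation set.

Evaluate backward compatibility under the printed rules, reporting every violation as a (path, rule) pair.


backward: COMPATIBLE []

in Account below, arrows point writer -> reader
backward analysis of Account with v2 as reader and v1 as writer:
  channel: Color -> Color, writer optional; from channel
  retries: int64 -> int64, writer required; from retries
  active: bool -> bool, writer optional; from verified
  factor: float64 -> float64, writer required; from factor
  attempts: int32 -> int32, writer required; from attempts
  writer field attrs has no reader counterpart
  => backward verdict for Account: COMPATIBLE, no violations
the rest of the Account diff is inert for this question:
  removed field attrs from record Account (its key "attrs" joins the reserved list) -> inert for the asked Account verdict: nothing fires
  enum Color (field channel in record Account): symbol SMS added -> matters only for Account's forward compatibility — outside the asked direction
  renamed field verified to active in record Account (alias verified declared on the renamed field) -> matters only for Account's forward compatibility — outside the asked direction


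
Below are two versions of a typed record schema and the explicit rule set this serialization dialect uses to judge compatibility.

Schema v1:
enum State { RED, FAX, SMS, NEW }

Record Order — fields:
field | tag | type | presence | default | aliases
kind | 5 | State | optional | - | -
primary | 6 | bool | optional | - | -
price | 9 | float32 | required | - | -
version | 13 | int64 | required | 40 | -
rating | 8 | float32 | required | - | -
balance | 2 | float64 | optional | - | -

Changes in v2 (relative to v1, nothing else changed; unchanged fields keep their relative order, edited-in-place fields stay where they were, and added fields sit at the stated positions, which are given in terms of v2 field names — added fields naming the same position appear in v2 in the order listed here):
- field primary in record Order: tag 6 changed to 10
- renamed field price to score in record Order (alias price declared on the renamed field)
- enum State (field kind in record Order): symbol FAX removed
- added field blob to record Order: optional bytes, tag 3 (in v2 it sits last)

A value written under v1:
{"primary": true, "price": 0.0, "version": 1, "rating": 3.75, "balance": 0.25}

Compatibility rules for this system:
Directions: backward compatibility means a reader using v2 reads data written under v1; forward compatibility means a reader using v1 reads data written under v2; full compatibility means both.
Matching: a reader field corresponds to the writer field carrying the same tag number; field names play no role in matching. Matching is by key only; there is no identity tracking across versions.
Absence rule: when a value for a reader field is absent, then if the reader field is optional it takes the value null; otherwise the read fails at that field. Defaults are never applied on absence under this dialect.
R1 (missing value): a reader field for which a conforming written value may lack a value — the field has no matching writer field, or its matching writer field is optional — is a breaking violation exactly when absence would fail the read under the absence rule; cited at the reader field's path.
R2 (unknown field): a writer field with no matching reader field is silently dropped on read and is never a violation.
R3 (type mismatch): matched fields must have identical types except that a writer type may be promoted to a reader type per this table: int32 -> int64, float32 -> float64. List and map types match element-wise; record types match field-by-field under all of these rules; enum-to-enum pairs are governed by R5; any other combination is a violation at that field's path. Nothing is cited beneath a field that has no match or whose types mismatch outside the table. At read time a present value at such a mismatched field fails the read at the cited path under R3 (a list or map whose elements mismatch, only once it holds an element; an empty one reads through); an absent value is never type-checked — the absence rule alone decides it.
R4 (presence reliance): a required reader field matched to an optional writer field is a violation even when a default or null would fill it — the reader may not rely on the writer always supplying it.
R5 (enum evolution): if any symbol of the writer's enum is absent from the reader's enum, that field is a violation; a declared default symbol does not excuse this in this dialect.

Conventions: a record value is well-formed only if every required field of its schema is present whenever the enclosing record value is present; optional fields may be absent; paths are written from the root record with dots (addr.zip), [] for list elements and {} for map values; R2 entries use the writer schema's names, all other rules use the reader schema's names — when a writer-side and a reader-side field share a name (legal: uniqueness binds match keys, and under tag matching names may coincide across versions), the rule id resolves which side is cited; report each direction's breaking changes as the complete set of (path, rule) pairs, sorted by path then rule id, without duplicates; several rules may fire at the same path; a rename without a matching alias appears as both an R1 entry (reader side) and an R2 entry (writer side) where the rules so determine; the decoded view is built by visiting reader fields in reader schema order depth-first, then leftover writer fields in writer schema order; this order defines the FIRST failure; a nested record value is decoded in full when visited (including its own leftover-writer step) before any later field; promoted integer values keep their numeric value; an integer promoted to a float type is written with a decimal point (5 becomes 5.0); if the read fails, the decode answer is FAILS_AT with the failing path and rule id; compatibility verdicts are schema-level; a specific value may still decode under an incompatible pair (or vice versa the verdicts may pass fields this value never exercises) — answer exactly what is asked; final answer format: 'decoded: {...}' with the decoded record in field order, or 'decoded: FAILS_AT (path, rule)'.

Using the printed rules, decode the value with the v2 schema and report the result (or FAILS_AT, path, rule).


each type pair in Order: writer, then reader
decode (reader v2):
  kind := null (not supplied -> null)
  primary := null (not supplied -> null)
  score := 0.0 (from writer price)
  version := 1
  rating := 3.75
  balance := 0.25
  blob := null (not supplied -> null)
  writer primary: unmatched, discarded
  => decoded: {"kind": null, "primary": null, "score": 0.0, "version": 1, "rating": 3.75, "balance": 0.25, "blob": null}
the other Order changes do not affect what is asked:
  enum State (field kind in record Order): symbol FAX removed -> changes Order's schema-level verdicts only — the decode of this value is the same

decoded: {"kind": null, "primary": null, "score": 0.0, "version": 1, "rating": 3.75, "balance": 0.25, "blob": null}


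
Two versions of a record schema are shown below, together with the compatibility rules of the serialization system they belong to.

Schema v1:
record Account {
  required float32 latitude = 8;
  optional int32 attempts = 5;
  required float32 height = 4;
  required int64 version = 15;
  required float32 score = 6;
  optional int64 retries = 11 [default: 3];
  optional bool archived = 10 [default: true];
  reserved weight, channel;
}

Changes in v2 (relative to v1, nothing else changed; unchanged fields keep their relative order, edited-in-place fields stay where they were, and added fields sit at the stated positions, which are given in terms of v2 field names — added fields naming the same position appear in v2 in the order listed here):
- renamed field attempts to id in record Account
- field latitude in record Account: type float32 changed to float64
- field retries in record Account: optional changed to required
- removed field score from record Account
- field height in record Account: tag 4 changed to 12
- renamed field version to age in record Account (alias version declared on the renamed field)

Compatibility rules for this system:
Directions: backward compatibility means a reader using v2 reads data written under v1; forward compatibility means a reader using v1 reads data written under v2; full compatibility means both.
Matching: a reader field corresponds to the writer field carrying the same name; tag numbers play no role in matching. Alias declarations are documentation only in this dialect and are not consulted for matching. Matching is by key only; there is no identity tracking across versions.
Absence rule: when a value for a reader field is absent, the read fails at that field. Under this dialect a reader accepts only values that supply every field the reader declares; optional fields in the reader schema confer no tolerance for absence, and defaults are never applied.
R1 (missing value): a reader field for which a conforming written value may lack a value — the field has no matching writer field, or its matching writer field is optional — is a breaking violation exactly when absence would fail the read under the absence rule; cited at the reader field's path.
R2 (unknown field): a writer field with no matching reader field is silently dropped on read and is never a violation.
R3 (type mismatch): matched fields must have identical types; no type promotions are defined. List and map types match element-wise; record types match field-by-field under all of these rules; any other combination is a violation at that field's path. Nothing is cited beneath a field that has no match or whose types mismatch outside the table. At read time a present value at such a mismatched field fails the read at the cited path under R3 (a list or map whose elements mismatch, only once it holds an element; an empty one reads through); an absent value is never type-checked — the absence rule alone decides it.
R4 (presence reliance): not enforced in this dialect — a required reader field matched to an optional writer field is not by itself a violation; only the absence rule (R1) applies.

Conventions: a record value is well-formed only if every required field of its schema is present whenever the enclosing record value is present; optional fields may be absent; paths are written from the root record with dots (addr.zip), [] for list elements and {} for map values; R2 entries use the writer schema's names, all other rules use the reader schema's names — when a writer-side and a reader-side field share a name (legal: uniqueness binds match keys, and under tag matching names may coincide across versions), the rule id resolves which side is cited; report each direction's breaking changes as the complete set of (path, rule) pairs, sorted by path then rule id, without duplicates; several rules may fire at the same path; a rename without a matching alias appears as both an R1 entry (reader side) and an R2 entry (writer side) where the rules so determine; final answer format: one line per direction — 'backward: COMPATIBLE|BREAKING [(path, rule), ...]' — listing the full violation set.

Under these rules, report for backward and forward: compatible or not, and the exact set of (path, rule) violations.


backward: BREAKING [(age, R1), (archived, R1), (id, R1), (latitude, R3), (retries, R1)]; forward: BREAKING [(archived, R1), (attempts, R1), (latitude, R3), (score, R1), (version, R1)]

arrows below run writer -> reader for Account
checking backward for Account: reader v2 against writer v1:
  latitude <- latitude (float32 -> float64, writer required)
  id has no writer counterpart
  height <- height (float32 -> float32, writer required)
  age has no writer counterpart
  retries <- retries (int64 -> int64, writer optional)
  archived <- archived (bool -> bool, writer optional)
  writer attempts: unknown to reader
  writer version: unknown to reader
  writer score: unknown to reader
  R1 fires at age
  R1 fires at archived
  R1 fires at id
  R3 fires at latitude
  R1 fires at retries
  => 5 violation(s): backward is BREAKING for Account
checking forward for Account: reader v1 against writer v2:
  latitude <- latitude (float64 -> float32, writer required)
  attempts has no writer counterpart
  height <- height (float32 -> float32, writer required)
  version has no writer counterpart
  score has no writer counterpart
  retries <- retries (int64 -> int64, writer required)
  archived <- archived (bool -> bool, writer optional)
  writer id: unknown to reader
  writer age: unknown to reader
  R1 fires at archived
  R1 fires at attempts
  R3 fires at latitude
  R1 fires at score
  R1 fires at version
  => 5 violation(s): forward is BREAKING for Account


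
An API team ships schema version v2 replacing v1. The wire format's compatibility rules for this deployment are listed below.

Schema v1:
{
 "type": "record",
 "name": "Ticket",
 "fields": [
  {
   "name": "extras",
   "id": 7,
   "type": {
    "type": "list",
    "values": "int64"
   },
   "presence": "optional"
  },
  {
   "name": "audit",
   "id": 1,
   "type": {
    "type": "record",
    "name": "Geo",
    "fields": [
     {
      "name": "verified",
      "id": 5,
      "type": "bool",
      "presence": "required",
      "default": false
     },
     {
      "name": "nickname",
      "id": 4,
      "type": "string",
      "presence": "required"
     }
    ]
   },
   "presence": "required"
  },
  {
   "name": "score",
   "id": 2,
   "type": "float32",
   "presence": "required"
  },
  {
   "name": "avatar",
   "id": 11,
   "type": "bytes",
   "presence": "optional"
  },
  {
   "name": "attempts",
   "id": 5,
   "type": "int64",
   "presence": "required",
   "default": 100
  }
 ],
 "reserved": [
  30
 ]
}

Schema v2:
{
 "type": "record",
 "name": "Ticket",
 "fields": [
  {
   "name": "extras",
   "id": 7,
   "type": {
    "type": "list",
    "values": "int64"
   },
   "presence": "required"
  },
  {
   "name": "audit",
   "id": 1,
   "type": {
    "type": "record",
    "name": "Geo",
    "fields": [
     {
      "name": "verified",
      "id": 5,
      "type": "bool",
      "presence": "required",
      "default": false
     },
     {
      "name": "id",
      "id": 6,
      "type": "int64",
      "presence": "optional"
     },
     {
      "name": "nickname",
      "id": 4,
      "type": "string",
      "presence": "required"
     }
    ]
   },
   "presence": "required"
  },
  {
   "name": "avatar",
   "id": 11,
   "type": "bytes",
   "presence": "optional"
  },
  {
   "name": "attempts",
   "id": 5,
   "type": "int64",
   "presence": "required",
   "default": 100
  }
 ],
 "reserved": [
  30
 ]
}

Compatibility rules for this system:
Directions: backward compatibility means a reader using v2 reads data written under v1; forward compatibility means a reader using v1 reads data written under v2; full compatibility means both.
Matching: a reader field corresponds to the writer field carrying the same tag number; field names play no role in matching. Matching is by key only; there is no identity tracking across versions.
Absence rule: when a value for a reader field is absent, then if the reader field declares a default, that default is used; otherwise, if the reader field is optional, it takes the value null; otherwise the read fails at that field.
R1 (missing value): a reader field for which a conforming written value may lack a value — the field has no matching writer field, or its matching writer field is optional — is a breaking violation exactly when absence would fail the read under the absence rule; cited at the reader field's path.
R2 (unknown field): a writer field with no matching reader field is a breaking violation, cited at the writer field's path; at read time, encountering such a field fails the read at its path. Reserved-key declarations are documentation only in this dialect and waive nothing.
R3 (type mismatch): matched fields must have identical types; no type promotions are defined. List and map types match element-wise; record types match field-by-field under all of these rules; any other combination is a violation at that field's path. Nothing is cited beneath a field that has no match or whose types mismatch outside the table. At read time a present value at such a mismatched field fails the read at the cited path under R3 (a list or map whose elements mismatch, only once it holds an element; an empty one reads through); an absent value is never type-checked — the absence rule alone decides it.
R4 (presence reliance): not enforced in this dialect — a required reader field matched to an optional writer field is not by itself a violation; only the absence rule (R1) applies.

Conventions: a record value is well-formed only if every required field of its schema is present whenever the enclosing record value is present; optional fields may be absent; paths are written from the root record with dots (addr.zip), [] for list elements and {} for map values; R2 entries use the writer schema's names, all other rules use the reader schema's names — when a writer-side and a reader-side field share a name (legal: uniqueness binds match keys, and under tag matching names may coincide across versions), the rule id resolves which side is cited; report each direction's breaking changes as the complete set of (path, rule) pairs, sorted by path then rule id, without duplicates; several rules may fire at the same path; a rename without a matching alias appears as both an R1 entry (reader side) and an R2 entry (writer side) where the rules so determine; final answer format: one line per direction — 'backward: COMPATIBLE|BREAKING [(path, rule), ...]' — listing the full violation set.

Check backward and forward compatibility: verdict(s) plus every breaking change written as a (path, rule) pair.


backward: BREAKING [(extras, R1), (score, R2)]; forward: BREAKING [(audit.id, R2), (score, R1)]

arrows below run writer -> reader for Ticket
backward pass over Ticket, reader schema v2, writer schema v1:
  extras <- extras (list<int64> -> list<int64>, writer optional)
  audit <- audit (Geo -> Geo, writer required)
  avatar <- avatar (bytes -> bytes, writer optional)
  attempts <- attempts (int64 -> int64, writer required)
  writer field score has no reader counterpart
  audit.verified <- audit.verified (bool -> bool, writer required)
  no writer field matches reader audit.id
  audit.nickname <- audit.nickname (string -> string, writer required)
  violation R1 at extras
  violation R2 at score
  => backward: BREAKING (2)
forward pass over Ticket, reader schema v1, writer schema v2:
  extras <- extras (list<int64> -> list<int64>, writer required)
  audit <- audit (Geo -> Geo, writer required)
  no writer field matches reader score
  avatar <- avatar (bytes -> bytes, writer optional)
  attempts <- attempts (int64 -> int64, writer required)
  audit.verified <- audit.verified (bool -> bool, writer required)
  audit.nickname <- audit.nickname (string -> string, writer required)
  writer field audit.id has no reader counterpart
  violation R2 at audit.id
  violation R1 at score
  => forward: BREAKING (2)


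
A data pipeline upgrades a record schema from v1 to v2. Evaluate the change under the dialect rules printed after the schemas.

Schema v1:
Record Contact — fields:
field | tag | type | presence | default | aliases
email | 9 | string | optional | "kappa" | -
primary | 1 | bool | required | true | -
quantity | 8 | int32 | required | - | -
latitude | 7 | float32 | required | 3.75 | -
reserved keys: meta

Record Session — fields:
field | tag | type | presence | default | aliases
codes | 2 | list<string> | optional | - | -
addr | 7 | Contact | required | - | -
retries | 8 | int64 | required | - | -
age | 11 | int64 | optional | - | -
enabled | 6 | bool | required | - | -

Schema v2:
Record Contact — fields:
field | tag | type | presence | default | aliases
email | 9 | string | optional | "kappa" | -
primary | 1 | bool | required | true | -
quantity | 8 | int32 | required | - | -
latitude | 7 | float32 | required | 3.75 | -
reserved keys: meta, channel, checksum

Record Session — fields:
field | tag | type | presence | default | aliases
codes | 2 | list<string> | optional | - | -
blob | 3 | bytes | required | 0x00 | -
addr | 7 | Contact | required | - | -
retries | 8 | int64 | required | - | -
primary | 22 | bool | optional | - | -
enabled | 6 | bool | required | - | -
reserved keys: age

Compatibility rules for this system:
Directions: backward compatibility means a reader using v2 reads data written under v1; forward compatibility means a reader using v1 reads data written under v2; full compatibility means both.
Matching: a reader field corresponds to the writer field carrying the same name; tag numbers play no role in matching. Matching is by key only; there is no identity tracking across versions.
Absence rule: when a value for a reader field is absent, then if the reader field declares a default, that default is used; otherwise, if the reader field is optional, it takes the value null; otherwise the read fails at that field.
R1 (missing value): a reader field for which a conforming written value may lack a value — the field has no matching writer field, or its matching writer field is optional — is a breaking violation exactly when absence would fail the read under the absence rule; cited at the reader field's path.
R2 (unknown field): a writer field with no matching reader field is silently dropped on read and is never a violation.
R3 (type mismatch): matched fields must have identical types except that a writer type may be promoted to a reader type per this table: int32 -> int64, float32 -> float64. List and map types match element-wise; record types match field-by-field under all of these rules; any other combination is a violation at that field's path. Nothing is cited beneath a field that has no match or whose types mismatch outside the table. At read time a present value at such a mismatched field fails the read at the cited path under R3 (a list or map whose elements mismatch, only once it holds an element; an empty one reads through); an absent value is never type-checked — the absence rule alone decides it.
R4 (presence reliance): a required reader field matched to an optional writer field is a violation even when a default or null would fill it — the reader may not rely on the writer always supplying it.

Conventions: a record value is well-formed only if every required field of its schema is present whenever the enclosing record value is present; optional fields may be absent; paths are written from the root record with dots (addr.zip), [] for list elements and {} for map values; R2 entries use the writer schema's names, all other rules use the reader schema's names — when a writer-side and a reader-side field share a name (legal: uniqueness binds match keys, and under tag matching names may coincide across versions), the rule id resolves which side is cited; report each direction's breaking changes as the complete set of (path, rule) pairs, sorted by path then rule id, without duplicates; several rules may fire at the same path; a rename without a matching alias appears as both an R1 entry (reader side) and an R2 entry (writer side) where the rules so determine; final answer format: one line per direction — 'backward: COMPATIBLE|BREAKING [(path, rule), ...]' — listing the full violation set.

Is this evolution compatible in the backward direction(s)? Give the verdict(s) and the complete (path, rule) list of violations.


backward: COMPATIBLE []

arrows below run writer -> reader for Session
checking backward for Session: reader v2 against writer v1:
  codes: paired with writer codes (list<string> -> list<string>; writer optional)
  blob: no writer match
  addr: paired with writer addr (Contact -> Contact; writer required)
  retries: paired with writer retries (int64 -> int64; writer required)
  primary: no writer match
  enabled: paired with writer enabled (bool -> bool; writer required)
  writer field age has no reader counterpart
  addr.email: paired with writer addr.email (string -> string; writer optional)
  addr.primary: paired with writer addr.primary (bool -> bool; writer required)
  addr.quantity: paired with writer addr.quantity (int32 -> int32; writer required)
  addr.latitude: paired with writer addr.latitude (float32 -> float32; writer required)
  => no violations; backward on Session: COMPATIBLE
diffs on Session not affecting the asked answer:
  added field primary to record Session: optional bool, tag 22 (in v2 it sits immediately before enabled) -> fires no rule on Session, leaving the asked answer as it is
  added field blob to record Session: required bytes, tag 3, default 0x00 (in v2 it sits immediately before addr) -> fires no rule on Session, leaving the asked answer as it is
  removed field age from record Session (its key "age" joins the reserved list) -> fires no rule on Session, leaving the asked answer as it is


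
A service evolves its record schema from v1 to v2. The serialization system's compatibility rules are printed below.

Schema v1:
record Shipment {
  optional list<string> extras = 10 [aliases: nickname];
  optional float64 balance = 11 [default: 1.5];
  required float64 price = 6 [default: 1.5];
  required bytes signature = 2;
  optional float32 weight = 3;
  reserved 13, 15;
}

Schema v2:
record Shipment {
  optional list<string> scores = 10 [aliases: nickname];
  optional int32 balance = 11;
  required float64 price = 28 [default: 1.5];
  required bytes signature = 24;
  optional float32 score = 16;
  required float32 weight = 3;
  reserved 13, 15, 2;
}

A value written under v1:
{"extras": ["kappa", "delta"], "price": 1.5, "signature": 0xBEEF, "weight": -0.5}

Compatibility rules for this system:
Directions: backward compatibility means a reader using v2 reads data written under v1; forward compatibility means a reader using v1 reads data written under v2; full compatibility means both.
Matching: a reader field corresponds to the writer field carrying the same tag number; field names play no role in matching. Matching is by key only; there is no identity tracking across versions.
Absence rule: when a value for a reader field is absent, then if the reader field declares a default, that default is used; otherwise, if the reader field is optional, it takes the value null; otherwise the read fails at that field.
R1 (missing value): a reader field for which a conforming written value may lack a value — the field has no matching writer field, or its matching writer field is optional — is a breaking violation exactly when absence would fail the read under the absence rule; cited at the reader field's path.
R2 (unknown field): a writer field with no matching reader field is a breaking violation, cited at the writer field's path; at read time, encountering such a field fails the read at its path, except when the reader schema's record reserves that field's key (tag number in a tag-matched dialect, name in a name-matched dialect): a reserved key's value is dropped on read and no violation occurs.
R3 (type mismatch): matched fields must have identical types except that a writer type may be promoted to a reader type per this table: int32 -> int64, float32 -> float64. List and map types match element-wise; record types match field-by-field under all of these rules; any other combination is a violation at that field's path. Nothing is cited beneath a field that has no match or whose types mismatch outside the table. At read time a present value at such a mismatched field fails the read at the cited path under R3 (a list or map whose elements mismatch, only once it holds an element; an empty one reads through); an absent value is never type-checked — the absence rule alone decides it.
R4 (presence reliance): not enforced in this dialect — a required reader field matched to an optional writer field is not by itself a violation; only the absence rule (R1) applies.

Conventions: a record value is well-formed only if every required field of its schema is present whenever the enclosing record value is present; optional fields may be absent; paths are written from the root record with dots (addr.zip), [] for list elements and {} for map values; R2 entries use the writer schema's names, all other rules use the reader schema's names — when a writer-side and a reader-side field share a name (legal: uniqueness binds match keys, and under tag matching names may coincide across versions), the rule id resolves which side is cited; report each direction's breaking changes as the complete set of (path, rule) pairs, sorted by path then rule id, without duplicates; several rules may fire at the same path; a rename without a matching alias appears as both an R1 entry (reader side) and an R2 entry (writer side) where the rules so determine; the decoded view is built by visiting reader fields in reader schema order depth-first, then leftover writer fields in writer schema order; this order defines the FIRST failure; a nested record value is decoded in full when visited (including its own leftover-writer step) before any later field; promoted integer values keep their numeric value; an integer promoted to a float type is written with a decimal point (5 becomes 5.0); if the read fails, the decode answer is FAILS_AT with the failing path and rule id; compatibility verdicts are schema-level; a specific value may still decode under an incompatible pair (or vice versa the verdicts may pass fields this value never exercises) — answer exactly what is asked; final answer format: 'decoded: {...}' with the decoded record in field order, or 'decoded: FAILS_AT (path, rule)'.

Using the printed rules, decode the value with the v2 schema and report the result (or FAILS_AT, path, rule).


each type pair in Shipment: writer, then reader
migrating the Shipment value to v2:
  scores := ["kappa", "delta"] (from writer extras)
  balance := null (not supplied -> null)
  price := 1.5 (no value, default fills)
  read fails at signature under R1 (no fill)
  => FAILS_AT (signature, R1)
ruling out the remaining Shipment differences:
  field weight in record Shipment: optional changed to required -> changes Shipment's schema-level verdicts only — the decode of this value is the same
  added field score to record Shipment: optional float32, tag 16 (in v2 it sits immediately before weight) -> changes Shipment's schema-level verdicts only — the decode of this value is the same
  field price in record Shipment: tag 6 changed to 28 -> changes Shipment's schema-level verdicts only — the decode of this value is the same
  renamed field extras to scores in record Shipment -> changes Shipment's schema-level verdicts only — the decode of this value is the same
  field balance in record Shipment: type float64 changed to int32 (its default is dropped) -> changes Shipment's schema-level verdicts only — the decode of this value is the same

decoded: FAILS_AT (signature, R1)
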